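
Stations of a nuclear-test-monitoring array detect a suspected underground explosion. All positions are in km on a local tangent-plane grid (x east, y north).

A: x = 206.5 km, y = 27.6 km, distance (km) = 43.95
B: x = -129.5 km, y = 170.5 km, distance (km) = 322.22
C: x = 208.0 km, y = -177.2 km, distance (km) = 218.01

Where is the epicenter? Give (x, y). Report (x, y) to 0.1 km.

Circle about each station: (x − 206.5)² + (y − 27.6)² = 43.95²; (x + 129.5)² + (y − 170.5)² = 322.22²; (x − 208.0)² + (y + 177.2)² = 218.01².
Subtracting the A equation from the B and C equations removes the quadratic terms:
-672.0 x + 285.8 y = -99457.64
3.0 x − 409.6 y = -14336.93
Solving the 2×2 system: x ≈ 163.4, y ≈ 36.2 km.
Check against A (with the unrounded x, y): √((x − 206.5)²+(y − 27.6)²) = 43.95 ≈ 43.95 km. ✓

(163.4, 36.2)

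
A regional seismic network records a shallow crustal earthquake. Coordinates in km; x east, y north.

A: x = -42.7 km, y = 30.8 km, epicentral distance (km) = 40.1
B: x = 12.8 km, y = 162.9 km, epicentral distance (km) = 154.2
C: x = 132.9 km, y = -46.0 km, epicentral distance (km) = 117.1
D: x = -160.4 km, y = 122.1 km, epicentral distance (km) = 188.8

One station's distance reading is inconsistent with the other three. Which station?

Solve using three stations at a time. Using A, B, D (subtract circle equations pairwise → linear system) gives (x, y) ≈ (-8.4, 10.2).
Distances from that point to each station vs reported:
  A: calculated 40.1 vs reported 40.1 → residual 0.0 km
  B: calculated 154.2 vs reported 154.2 → residual 0.0 km
  C: calculated 152.0 vs reported 117.1 → residual 34.9 km
  D: calculated 188.8 vs reported 188.8 → residual 0.0 km
A, B, D are mutually consistent (residuals ≈ 0); C is off by 34.9 km.

C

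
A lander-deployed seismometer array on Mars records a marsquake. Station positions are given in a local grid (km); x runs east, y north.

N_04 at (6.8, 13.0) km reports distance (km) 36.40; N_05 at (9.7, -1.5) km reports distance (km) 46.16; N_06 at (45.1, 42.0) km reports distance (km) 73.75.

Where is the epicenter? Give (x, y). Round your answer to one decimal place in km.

Circle about each station: (x − 6.8)² + (y − 13.0)² = 36.40²; (x − 9.7)² + (y + 1.5)² = 46.16²; (x − 45.1)² + (y − 42.0)² = 73.75².
Subtracting pairs of circle equations eliminates x²+y² and gives linear equations (the radical axes):
5.8 x − 29.0 y = -924.69
76.6 x + 58.0 y = -531.33
Solving the 2×2 system: x ≈ -27.0, y ≈ 26.5 km.

x ≈ -27.0 km, y ≈ 26.5 km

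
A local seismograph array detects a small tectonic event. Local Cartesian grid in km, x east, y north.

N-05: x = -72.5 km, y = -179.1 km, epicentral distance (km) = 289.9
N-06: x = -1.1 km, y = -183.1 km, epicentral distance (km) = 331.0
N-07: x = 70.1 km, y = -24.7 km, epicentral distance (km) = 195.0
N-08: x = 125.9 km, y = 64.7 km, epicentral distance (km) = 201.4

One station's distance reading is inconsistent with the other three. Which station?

Solve using three stations at a time. Using N-05, N-07, N-08 (subtract circle equations pairwise → linear system) gives (x, y) ≈ (-70.0, 110.7).
Distances from that point to each station vs reported:
  N-05: calculated 289.8 vs reported 289.9 → residual 0.1 km
  N-06: calculated 301.8 vs reported 331.0 → residual 29.2 km
  N-07: calculated 194.9 vs reported 195.0 → residual 0.1 km
  N-08: calculated 201.3 vs reported 201.4 → residual 0.1 km
N-05, N-07, N-08 are mutually consistent (residuals ≈ 0); N-06 is off by 29.2 km.

N-06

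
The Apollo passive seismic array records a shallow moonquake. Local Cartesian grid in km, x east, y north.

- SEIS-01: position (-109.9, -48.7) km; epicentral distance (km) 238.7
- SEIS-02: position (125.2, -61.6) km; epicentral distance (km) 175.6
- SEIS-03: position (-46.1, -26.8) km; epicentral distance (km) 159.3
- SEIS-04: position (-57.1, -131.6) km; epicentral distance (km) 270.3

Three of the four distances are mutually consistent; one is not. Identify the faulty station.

SEIS-03

Solve using three stations at a time. Using SEIS-01, SEIS-02, SEIS-04 (subtract circle equations pairwise → linear system) gives (x, y) ≈ (72.1, 106.0).
Distances from that point to each station vs reported:
  SEIS-01: calculated 238.8 vs reported 238.7 → residual 0.1 km
  SEIS-02: calculated 175.8 vs reported 175.6 → residual 0.2 km
  SEIS-03: calculated 177.7 vs reported 159.3 → residual 18.4 km
  SEIS-04: calculated 270.4 vs reported 270.3 → residual 0.1 km
SEIS-01, SEIS-02, SEIS-04 are mutually consistent (residuals ≈ 0); SEIS-03 is off by 18.4 km.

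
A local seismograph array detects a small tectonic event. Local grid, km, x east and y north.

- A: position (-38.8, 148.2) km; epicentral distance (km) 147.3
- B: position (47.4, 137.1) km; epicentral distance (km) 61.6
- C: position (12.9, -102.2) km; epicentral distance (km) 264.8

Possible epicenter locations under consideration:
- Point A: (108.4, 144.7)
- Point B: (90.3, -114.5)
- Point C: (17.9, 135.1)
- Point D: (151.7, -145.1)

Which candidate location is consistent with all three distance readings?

Point A

For each candidate, compare |candidate − station| to the reported distance:
Point A: residuals A 0.1, B 0.1, C 0.1 → max 0.1 km
Point B: residuals A 145.4, B 193.6, C 186.4 → max 193.6 km
Point C: residuals A 89.1, B 32.0, C 27.4 → max 89.1 km
Point D: residuals A 202.4, B 239.3, C 119.5 → max 239.3 km
Only Point A has all residuals ≈ 0.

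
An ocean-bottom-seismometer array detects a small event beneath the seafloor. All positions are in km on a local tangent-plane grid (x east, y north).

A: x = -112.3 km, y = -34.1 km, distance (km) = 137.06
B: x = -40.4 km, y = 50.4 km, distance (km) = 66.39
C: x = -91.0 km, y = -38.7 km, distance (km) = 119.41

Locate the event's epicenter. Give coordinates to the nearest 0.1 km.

(15.7, 14.9)

Circle about each station: (x + 112.3)² + (y + 34.1)² = 137.06²; (x + 40.4)² + (y − 50.4)² = 66.39²; (x + 91.0)² + (y + 38.7)² = 119.41².
Subtracting pairs of circle equations eliminates x²+y² and gives linear equations (the radical axes):
143.8 x + 169.0 y = 4776.03
42.6 x − 9.2 y = 531.29
Solving the 2×2 system: x ≈ 15.7, y ≈ 14.9 km.
Check against A (with the unrounded x, y): √((x + 112.3)²+(y + 34.1)²) = 137.05 ≈ 137.06 km. ✓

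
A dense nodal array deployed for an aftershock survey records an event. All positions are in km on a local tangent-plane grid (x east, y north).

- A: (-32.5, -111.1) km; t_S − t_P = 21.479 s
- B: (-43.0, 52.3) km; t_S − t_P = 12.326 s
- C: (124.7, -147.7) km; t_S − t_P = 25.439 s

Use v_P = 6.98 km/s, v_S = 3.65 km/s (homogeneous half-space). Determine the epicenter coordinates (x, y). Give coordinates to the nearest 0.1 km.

x ≈ 49.0 km, y ≈ 31.6 km

Distance from S−P lag: d = Δt · v_P v_S / (v_P − v_S) = Δt · (6.98·3.65)/(6.98−3.65) ≈ 7.6508·Δt.
So d_A = 164.33, d_B = 94.30, d_C = 194.63 km.
Circle about each station: (x + 32.5)² + (y + 111.1)² = 164.33²; (x + 43.0)² + (y − 52.3)² = 94.30²; (x − 124.7)² + (y + 147.7)² = 194.63².
Subtracting pairs of circle equations eliminates x²+y² and gives linear equations (the radical axes):
-21.0 x + 326.8 y = 9296.69
314.4 x − 73.2 y = 13089.43
Solving the 2×2 system: x ≈ 49.0, y ≈ 31.6 km.
Check against A (with the unrounded x, y): √((x + 32.5)²+(y + 111.1)²) = 164.32 ≈ 164.33 km. ✓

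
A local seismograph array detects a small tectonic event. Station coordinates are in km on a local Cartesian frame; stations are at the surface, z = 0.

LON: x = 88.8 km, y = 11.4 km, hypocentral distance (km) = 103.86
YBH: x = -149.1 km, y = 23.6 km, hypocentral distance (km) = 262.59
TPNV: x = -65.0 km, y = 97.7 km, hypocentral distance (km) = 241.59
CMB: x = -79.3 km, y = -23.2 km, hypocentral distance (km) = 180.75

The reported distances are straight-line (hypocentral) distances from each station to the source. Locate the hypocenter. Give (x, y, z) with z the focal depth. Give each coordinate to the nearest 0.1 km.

Each station gives a sphere (x−x_i)² + (y−y_i)² + z² = d_i² (stations at z=0).
Subtracting the LON sphere from YBH and TPNV: z² cancels, leaving linear equations in x and y:
-475.8 x + 24.4 y = -43394.24
-307.6 x + 172.6 y = -41823.94
Solving: x ≈ 86.700, y ≈ -87.804 km (keep extra digits for the depth step; rounded: 86.7, -87.8).
Then from the LON sphere: z² = 103.86² − (x − 88.8)² − (y − 11.4)² with x = 86.700, y = -87.804, so z ≈ 30.677 ≈ 30.7 km.

(86.7, -87.8, 30.7)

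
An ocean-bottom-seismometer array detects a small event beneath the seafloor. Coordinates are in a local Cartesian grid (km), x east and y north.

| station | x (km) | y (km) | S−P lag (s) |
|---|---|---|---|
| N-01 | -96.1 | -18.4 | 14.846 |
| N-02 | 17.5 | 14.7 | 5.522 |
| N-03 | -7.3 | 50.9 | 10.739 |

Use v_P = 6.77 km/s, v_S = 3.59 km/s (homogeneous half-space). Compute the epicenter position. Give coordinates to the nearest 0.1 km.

Distance from S−P lag: d = Δt · v_P v_S / (v_P − v_S) = Δt · (6.77·3.59)/(6.77−3.59) ≈ 7.6429·Δt.
So d_N-01 = 113.47, d_N-02 = 42.20, d_N-03 = 82.08 km.
Circle about each station: (x + 96.1)² + (y + 18.4)² = 113.47²; (x − 17.5)² + (y − 14.7)² = 42.20²; (x + 7.3)² + (y − 50.9)² = 82.08².
Subtracting the N-01 equation from the N-02 and N-03 equations removes the quadratic terms:
227.2 x + 66.2 y = 2043.17
177.6 x + 138.6 y = -791.36
Solving the 2×2 system: x ≈ 17.0, y ≈ -27.5 km.

17.0 km east, -27.5 km north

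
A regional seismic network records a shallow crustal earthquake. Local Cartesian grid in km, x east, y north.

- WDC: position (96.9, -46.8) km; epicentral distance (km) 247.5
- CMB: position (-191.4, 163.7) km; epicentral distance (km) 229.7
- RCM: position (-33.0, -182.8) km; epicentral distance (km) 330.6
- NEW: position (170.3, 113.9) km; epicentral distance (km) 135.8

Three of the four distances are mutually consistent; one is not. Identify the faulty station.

Solve using three stations at a time. Using CMB, RCM, NEW (subtract circle equations pairwise → linear system) gives (x, y) ≈ (37.1, 140.3).
Distances from that point to each station vs reported:
  WDC: calculated 196.4 vs reported 247.5 → residual 51.1 km
  CMB: calculated 229.7 vs reported 229.7 → residual 0.0 km
  RCM: calculated 330.6 vs reported 330.6 → residual 0.0 km
  NEW: calculated 135.8 vs reported 135.8 → residual 0.0 km
CMB, RCM, NEW are mutually consistent (residuals ≈ 0); WDC is off by 51.1 km.

WDC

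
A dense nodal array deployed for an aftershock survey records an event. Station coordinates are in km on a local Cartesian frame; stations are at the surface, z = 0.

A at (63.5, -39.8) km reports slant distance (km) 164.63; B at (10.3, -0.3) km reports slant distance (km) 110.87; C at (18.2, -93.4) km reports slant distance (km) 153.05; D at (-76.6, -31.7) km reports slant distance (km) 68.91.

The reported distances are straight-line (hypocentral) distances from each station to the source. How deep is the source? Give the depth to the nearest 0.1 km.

depth ≈ 58.1 km

Each station gives a sphere (x−x_i)² + (y−y_i)² + z² = d_i² (stations at z=0).
Subtracting the A sphere from B and C: z² cancels, leaving linear equations in x and y:
-106.4 x + 79.0 y = 9300.77
-90.6 x − 107.2 y = 7117.24
Solving: x ≈ -83.999, y ≈ 4.599 km (keep extra digits for the depth step; rounded: -84.0, 4.6).
Then from the A sphere: z² = 164.63² − (x − 63.5)² − (y + 39.8)² with x = -83.999, y = 4.599, so z ≈ 58.102 ≈ 58.1 km.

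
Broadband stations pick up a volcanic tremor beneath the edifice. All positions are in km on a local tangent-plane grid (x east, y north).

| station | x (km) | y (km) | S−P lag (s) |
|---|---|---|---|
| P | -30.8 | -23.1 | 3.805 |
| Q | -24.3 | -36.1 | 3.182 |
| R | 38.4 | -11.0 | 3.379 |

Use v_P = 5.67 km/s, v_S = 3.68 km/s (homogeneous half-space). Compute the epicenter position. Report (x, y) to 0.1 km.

8.5 km east, -30.0 km north

Distance from S−P lag: d = Δt · v_P v_S / (v_P − v_S) = Δt · (5.67·3.68)/(5.67−3.68) ≈ 10.4852·Δt.
So d_P = 39.90, d_Q = 33.36, d_R = 35.43 km.
Circle about each station: (x + 30.8)² + (y + 23.1)² = 39.90²; (x + 24.3)² + (y + 36.1)² = 33.36²; (x − 38.4)² + (y + 11.0)² = 35.43².
Subtracting the P equation from the Q and R equations removes the quadratic terms:
13.0 x − 26.0 y = 890.57
138.4 x + 24.2 y = 450.04
Solving the 2×2 system: x ≈ 8.5, y ≈ -30.0 km.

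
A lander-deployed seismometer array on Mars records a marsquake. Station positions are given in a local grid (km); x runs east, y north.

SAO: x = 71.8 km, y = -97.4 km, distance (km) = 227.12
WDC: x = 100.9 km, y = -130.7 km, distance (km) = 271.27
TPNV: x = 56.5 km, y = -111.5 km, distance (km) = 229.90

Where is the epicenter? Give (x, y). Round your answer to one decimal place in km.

(-66.7, 82.6)

Circle about each station: (x − 71.8)² + (y + 97.4)² = 227.12²; (x − 100.9)² + (y + 130.7)² = 271.27²; (x − 56.5)² + (y + 111.5)² = 229.90².
Subtracting the SAO equation from the WDC and TPNV equations removes the quadratic terms:
58.2 x − 66.6 y = -9382.62
-30.6 x − 28.2 y = -288.02
Solving the 2×2 system: x ≈ -66.7, y ≈ 82.6 km.
Check against SAO (with the unrounded x, y): √((x − 71.8)²+(y + 97.4)²) = 227.11 ≈ 227.12 km. ✓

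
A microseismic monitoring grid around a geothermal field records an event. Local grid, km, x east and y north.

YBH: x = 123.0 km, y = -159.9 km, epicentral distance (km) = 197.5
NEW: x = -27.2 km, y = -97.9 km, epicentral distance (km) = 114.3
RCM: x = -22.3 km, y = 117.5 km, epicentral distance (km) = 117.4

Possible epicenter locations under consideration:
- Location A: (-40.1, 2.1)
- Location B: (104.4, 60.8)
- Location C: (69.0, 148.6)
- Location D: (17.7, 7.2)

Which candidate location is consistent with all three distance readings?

Location D

For each candidate, compare |candidate − station| to the reported distance:
Location A: residuals YBH 32.4, NEW 13.5, RCM 0.6 → max 32.4 km
Location B: residuals YBH 24.0, NEW 91.9, RCM 21.4 → max 91.9 km
Location C: residuals YBH 115.7, NEW 150.3, RCM 20.9 → max 150.3 km
Location D: residuals YBH 0.0, NEW 0.0, RCM 0.1 → max 0.1 km
Only Location D has all residuals ≈ 0.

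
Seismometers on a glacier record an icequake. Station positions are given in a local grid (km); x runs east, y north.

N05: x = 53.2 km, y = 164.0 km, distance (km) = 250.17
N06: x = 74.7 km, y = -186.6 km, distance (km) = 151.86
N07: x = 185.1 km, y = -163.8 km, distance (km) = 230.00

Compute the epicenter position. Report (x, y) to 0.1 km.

x ≈ -26.3 km, y ≈ -73.2 km

Circle about each station: (x − 53.2)² + (y − 164.0)² = 250.17²; (x − 74.7)² + (y + 186.6)² = 151.86²; (x − 185.1)² + (y + 163.8)² = 230.00².
Subtracting the N05 equation from the N06 and N07 equations removes the quadratic terms:
43.0 x − 701.2 y = 50196.98
263.8 x − 655.6 y = 41051.24
Solving the 2×2 system: x ≈ -26.3, y ≈ -73.2 km.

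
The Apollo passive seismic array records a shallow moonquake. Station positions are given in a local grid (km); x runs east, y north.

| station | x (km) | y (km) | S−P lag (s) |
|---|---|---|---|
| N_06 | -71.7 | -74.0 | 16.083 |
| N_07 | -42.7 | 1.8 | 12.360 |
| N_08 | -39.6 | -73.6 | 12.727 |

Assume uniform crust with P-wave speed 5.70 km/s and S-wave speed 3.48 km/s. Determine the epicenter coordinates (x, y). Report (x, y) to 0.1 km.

x ≈ 64.0 km, y ≈ -26.7 km

Distance from S−P lag: d = Δt · v_P v_S / (v_P − v_S) = Δt · (5.70·3.48)/(5.70−3.48) ≈ 8.9351·Δt.
So d_N_06 = 143.70, d_N_07 = 110.44, d_N_08 = 113.72 km.
Circle about each station: (x + 71.7)² + (y + 74.0)² = 143.70²; (x + 42.7)² + (y − 1.8)² = 110.44²; (x + 39.6)² + (y + 73.6)² = 113.72².
Subtracting the N_06 equation from the N_07 and N_08 equations removes the quadratic terms:
58.0 x + 151.6 y = -337.66
64.2 x + 0.8 y = 4085.68
Solving the 2×2 system: x ≈ 64.0, y ≈ -26.7 km.
Check against N_06 (with the unrounded x, y): √((x + 71.7)²+(y + 74.0)²) = 143.68 ≈ 143.70 km. ✓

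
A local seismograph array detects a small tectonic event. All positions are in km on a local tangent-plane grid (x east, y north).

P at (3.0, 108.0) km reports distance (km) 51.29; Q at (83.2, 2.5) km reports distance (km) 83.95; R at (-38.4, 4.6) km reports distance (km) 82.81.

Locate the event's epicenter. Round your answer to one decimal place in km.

Circle about each station: (x − 3.0)² + (y − 108.0)² = 51.29²; (x − 83.2)² + (y − 2.5)² = 83.95²; (x + 38.4)² + (y − 4.6)² = 82.81².
Subtracting the P equation from the Q and R equations removes the quadratic terms:
160.4 x − 211.0 y = -9161.45
-82.8 x − 206.8 y = -14404.11
Solving the 2×2 system: x ≈ 22.6, y ≈ 60.6 km.

x ≈ 22.6 km, y ≈ 60.6 km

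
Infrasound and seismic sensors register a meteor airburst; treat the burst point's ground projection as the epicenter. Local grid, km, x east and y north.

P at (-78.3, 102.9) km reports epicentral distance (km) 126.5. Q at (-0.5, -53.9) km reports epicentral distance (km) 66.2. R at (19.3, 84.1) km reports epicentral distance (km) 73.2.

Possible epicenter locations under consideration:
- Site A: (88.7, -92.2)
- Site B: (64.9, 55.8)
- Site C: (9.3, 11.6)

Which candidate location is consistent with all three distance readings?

Site C

For each candidate, compare |candidate − station| to the reported distance:
Site A: residuals P 130.3, Q 30.9, R 116.3 → max 130.3 km
Site B: residuals P 24.2, Q 61.5, R 19.5 → max 61.5 km
Site C: residuals P 0.0, Q 0.0, R 0.0 → max 0.0 km
Only Site C has all residuals ≈ 0.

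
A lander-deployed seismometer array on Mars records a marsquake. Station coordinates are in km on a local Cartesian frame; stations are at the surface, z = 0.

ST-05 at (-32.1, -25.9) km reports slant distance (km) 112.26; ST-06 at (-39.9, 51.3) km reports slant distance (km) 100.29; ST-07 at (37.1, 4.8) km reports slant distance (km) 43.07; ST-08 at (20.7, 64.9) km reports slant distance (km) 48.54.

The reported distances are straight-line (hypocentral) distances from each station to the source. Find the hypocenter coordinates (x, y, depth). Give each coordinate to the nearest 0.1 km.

Each station gives a sphere (x−x_i)² + (y−y_i)² + z² = d_i² (stations at z=0).
Subtracting the ST-05 sphere from ST-06 and ST-07: z² cancels, leaving linear equations in x and y:
-15.6 x + 154.4 y = 5066.70
138.4 x + 61.4 y = 10445.51
Solving: x ≈ 58.302, y ≈ 38.706 km (keep extra digits for the depth step; rounded: 58.3, 38.7).
Then from the ST-05 sphere: z² = 112.26² − (x + 32.1)² − (y + 25.9)² with x = 58.302, y = 38.706, so z ≈ 15.995 ≈ 16.0 km.

(58.3, 38.7, 16.0)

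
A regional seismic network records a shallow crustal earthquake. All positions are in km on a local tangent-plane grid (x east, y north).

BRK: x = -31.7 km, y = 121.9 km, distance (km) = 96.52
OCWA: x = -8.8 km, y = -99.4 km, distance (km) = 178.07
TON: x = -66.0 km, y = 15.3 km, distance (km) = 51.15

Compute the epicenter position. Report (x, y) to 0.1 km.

Circle about each station: (x + 31.7)² + (y − 121.9)² = 96.52²; (x + 8.8)² + (y + 99.4)² = 178.07²; (x + 66.0)² + (y − 15.3)² = 51.15².
Subtracting the BRK equation from the OCWA and TON equations removes the quadratic terms:
45.8 x − 442.6 y = -28299.51
-68.6 x − 213.2 y = -4574.62
Solving the 2×2 system: x ≈ -99.9, y ≈ 53.6 km.
Check against BRK (with the unrounded x, y): √((x + 31.7)²+(y − 121.9)²) = 96.52 ≈ 96.52 km. ✓

(-99.9, 53.6)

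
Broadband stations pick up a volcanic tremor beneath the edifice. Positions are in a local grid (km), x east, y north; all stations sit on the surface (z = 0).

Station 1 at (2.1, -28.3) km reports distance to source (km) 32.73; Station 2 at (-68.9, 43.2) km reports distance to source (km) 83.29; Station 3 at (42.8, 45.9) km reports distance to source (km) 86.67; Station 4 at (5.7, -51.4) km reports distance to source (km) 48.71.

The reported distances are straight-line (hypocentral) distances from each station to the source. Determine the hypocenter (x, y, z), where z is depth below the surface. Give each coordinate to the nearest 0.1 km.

Each station gives a sphere (x−x_i)² + (y−y_i)² + z² = d_i² (stations at z=0).
Subtracting the Station 1 sphere from Station 2 and Station 3: z² cancels, leaving linear equations in x and y:
-142.0 x + 143.0 y = -57.82
81.4 x + 148.4 y = -3307.09
Solving: x ≈ -14.194, y ≈ -14.499 km (keep extra digits for the depth step; rounded: -14.2, -14.5).
Then from the Station 1 sphere: z² = 32.73² − (x − 2.1)² − (y + 28.3)² with x = -14.194, y = -14.499, so z ≈ 24.805 ≈ 24.8 km.

x ≈ -14.2 km, y ≈ -14.5 km, depth ≈ 24.8 km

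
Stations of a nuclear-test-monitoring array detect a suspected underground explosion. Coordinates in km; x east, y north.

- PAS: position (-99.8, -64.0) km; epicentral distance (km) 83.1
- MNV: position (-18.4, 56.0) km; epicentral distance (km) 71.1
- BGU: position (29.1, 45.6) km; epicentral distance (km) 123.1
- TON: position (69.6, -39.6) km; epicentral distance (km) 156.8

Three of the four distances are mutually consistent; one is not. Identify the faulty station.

Solve using three stations at a time. Using PAS, MNV, TON (subtract circle equations pairwise → linear system) gives (x, y) ≈ (-77.0, 15.9).
Distances from that point to each station vs reported:
  PAS: calculated 83.1 vs reported 83.1 → residual 0.0 km
  MNV: calculated 71.0 vs reported 71.1 → residual 0.1 km
  BGU: calculated 110.2 vs reported 123.1 → residual 12.9 km
  TON: calculated 156.8 vs reported 156.8 → residual 0.0 km
PAS, MNV, TON are mutually consistent (residuals ≈ 0); BGU is off by 12.9 km.

BGU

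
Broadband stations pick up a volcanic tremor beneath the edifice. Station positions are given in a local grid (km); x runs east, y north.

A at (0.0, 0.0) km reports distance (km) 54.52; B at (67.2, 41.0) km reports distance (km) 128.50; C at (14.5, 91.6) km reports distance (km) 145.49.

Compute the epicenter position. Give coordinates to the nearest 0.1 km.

x ≈ -25.1 km, y ≈ -48.4 km

Circle about each station: x² + y² = 54.52²; (x − 67.2)² + (y − 41.0)² = 128.50²; (x − 14.5)² + (y − 91.6)² = 145.49².
Subtracting pairs of circle equations eliminates x²+y² and gives linear equations (the radical axes):
134.4 x + 82.0 y = -7342.98
29.0 x + 183.2 y = -9594.10
Solving the 2×2 system: x ≈ -25.1, y ≈ -48.4 km.
Check against A (with the unrounded x, y): √(x²+y²) = 54.52 ≈ 54.52 km. ✓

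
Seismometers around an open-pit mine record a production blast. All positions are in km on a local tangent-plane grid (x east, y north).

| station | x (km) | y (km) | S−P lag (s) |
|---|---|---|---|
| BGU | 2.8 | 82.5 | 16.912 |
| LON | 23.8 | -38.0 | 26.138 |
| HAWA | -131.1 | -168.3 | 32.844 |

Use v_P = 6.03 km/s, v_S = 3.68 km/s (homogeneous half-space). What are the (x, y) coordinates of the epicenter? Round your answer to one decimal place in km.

Distance from S−P lag: d = Δt · v_P v_S / (v_P − v_S) = Δt · (6.03·3.68)/(6.03−3.68) ≈ 9.4427·Δt.
So d_BGU = 159.70, d_LON = 246.81, d_HAWA = 310.14 km.
Circle about each station: (x − 2.8)² + (y − 82.5)² = 159.70²; (x − 23.8)² + (y + 38.0)² = 246.81²; (x + 131.1)² + (y + 168.3)² = 310.14².
Subtracting the BGU equation from the LON and HAWA equations removes the quadratic terms:
42.0 x − 241.0 y = -40214.74
-267.8 x − 501.6 y = -31984.72
Solving the 2×2 system: x ≈ -145.6, y ≈ 141.5 km.

x ≈ -145.6 km, y ≈ 141.5 km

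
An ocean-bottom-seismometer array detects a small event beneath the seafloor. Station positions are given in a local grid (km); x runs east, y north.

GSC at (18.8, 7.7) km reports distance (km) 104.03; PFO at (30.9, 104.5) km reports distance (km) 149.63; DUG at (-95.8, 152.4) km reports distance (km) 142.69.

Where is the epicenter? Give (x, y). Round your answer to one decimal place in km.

-85.2 km east, 10.1 km north

Circle about each station: (x − 18.8)² + (y − 7.7)² = 104.03²; (x − 30.9)² + (y − 104.5)² = 149.63²; (x + 95.8)² + (y − 152.4)² = 142.69².
Subtracting the GSC equation from the PFO and DUG equations removes the quadratic terms:
24.2 x + 193.6 y = -104.57
-229.2 x + 289.4 y = 22452.47
Solving the 2×2 system: x ≈ -85.2, y ≈ 10.1 km.
Check against GSC (with the unrounded x, y): √((x − 18.8)²+(y − 7.7)²) = 104.02 ≈ 104.03 km. ✓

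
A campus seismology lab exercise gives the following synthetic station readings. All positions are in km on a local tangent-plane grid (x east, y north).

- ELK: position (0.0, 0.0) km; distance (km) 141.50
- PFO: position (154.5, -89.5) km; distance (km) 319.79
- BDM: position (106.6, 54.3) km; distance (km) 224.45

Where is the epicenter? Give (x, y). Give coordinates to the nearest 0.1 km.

Circle about each station: x² + y² = 141.50²; (x − 154.5)² + (y + 89.5)² = 319.79²; (x − 106.6)² + (y − 54.3)² = 224.45².
Subtracting the ELK equation from the PFO and BDM equations removes the quadratic terms:
309.0 x − 179.0 y = -50362.89
213.2 x + 108.6 y = -16043.50
Solving the 2×2 system: x ≈ -116.3, y ≈ 80.6 km.

x ≈ -116.3 km, y ≈ 80.6 km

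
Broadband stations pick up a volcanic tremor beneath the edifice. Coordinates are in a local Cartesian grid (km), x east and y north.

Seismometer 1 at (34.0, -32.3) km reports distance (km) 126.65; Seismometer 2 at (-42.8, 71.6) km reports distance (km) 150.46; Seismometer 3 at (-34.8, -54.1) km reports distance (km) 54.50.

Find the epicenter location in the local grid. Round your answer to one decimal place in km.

Circle about each station: (x − 34.0)² + (y + 32.3)² = 126.65²; (x + 42.8)² + (y − 71.6)² = 150.46²; (x + 34.8)² + (y + 54.1)² = 54.50².
Subtracting the Seismometer 1 equation from the Seismometer 2 and Seismometer 3 equations removes the quadratic terms:
-153.6 x + 207.8 y = -1838.88
-137.6 x − 43.6 y = 15008.53
Solving the 2×2 system: x ≈ -86.1, y ≈ -72.5 km.
Check against Seismometer 1 (with the unrounded x, y): √((x − 34.0)²+(y + 32.3)²) = 126.65 ≈ 126.65 km. ✓

(-86.1, -72.5)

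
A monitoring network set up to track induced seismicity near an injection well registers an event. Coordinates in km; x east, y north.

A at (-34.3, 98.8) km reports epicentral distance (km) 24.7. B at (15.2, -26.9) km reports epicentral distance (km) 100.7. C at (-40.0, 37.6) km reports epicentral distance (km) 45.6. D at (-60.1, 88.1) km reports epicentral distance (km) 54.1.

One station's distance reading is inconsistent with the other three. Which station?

A

Solve using three stations at a time. Using B, C, D (subtract circle equations pairwise → linear system) gives (x, y) ≈ (-8.9, 70.8).
Distances from that point to each station vs reported:
  A: calculated 37.8 vs reported 24.7 → residual 13.1 km
  B: calculated 100.7 vs reported 100.7 → residual 0.0 km
  C: calculated 45.5 vs reported 45.6 → residual 0.1 km
  D: calculated 54.0 vs reported 54.1 → residual 0.1 km
B, C, D are mutually consistent (residuals ≈ 0); A is off by 13.1 km.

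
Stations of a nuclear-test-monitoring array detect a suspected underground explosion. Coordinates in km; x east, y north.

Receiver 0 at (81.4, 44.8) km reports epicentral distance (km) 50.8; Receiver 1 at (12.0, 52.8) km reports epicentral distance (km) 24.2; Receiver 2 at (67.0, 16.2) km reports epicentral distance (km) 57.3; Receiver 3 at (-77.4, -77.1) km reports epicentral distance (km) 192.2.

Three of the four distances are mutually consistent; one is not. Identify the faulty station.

Receiver 3

Solve using three stations at a time. Using Receiver 0, Receiver 1, Receiver 2 (subtract circle equations pairwise → linear system) gives (x, y) ≈ (34.0, 63.0).
Distances from that point to each station vs reported:
  Receiver 0: calculated 50.8 vs reported 50.8 → residual 0.0 km
  Receiver 1: calculated 24.2 vs reported 24.2 → residual 0.0 km
  Receiver 2: calculated 57.3 vs reported 57.3 → residual 0.0 km
  Receiver 3: calculated 179.0 vs reported 192.2 → residual 13.2 km
Receiver 0, Receiver 1, Receiver 2 are mutually consistent (residuals ≈ 0); Receiver 3 is off by 13.2 km.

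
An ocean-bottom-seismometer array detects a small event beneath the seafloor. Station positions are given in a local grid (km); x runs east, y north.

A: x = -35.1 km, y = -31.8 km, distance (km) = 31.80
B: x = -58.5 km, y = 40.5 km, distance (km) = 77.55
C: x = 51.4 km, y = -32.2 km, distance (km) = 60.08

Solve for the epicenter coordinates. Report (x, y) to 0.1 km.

(-6.8, -17.3)

Circle about each station: (x + 35.1)² + (y + 31.8)² = 31.80²; (x + 58.5)² + (y − 40.5)² = 77.55²; (x − 51.4)² + (y + 32.2)² = 60.08².
Subtracting the A equation from the B and C equations removes the quadratic terms:
-46.8 x + 144.6 y = -2183.51
173.0 x − 0.8 y = -1162.82
Solving the 2×2 system: x ≈ -6.8, y ≈ -17.3 km.
Check against A (with the unrounded x, y): √((x + 35.1)²+(y + 31.8)²) = 31.80 ≈ 31.80 km. ✓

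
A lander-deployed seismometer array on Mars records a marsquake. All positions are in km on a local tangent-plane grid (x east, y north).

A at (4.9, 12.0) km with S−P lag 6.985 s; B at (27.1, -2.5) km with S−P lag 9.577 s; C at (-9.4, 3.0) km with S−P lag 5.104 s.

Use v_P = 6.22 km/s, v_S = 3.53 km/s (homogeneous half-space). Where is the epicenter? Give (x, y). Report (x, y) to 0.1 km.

Distance from S−P lag: d = Δt · v_P v_S / (v_P − v_S) = Δt · (6.22·3.53)/(6.22−3.53) ≈ 8.1623·Δt.
So d_A = 57.01, d_B = 78.17, d_C = 41.66 km.
Circle about each station: (x − 4.9)² + (y − 12.0)² = 57.01²; (x − 27.1)² + (y + 2.5)² = 78.17²; (x + 9.4)² + (y − 3.0)² = 41.66².
Subtracting the A equation from the B and C equations removes the quadratic terms:
44.4 x − 29.0 y = -2287.76
-28.6 x − 18.0 y = 1443.93
Solving the 2×2 system: x ≈ -51.0, y ≈ 0.8 km.

x ≈ -51.0 km, y ≈ 0.8 km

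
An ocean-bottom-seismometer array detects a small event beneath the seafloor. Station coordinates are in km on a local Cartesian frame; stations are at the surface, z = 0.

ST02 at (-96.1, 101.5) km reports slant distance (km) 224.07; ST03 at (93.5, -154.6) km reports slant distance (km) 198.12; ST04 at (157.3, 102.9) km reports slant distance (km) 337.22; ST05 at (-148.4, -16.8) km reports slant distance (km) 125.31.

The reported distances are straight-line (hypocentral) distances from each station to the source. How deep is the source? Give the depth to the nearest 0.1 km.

depth ≈ 53.0 km

Each station gives a sphere (x−x_i)² + (y−y_i)² + z² = d_i² (stations at z=0).
Subtracting the ST02 sphere from ST03 and ST04: z² cancels, leaving linear equations in x and y:
379.2 x − 512.2 y = 24061.78
506.8 x + 2.8 y = -47715.72
Solving: x ≈ -93.509, y ≈ -116.205 km (keep extra digits for the depth step; rounded: -93.5, -116.2).
Then from the ST02 sphere: z² = 224.07² − (x + 96.1)² − (y − 101.5)² with x = -93.509, y = -116.205, so z ≈ 52.964 ≈ 53.0 km.
Check against ST05 (with the unrounded solution): distance 125.30 ≈ 125.31 km. ✓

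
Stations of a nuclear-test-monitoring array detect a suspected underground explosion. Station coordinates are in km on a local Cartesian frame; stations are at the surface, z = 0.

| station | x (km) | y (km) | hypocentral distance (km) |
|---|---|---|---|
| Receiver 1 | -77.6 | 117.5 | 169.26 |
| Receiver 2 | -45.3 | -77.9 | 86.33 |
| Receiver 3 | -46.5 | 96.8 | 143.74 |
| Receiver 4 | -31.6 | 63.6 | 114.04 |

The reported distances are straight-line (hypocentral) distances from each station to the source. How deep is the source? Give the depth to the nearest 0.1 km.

67.2 km

Each station gives a sphere (x−x_i)² + (y−y_i)² + z² = d_i² (stations at z=0).
Subtracting the Receiver 1 sphere from Receiver 2 and Receiver 3: z² cancels, leaving linear equations in x and y:
64.6 x − 390.8 y = 9488.57
62.2 x − 41.4 y = -307.76
Solving: x ≈ -23.718, y ≈ -28.200 km (keep extra digits for the depth step; rounded: -23.7, -28.2).
Then from the Receiver 1 sphere: z² = 169.26² − (x + 77.6)² − (y − 117.5)² with x = -23.718, y = -28.200, so z ≈ 67.210 ≈ 67.2 km.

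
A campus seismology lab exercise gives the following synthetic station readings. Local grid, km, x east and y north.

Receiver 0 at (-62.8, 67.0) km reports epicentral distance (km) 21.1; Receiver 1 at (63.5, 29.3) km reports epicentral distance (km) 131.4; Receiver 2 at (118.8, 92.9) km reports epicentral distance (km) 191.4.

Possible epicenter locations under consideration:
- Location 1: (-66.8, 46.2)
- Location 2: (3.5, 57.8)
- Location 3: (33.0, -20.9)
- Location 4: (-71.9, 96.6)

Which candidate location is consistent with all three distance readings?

For each candidate, compare |candidate − station| to the reported distance:
Location 1: residuals Receiver 0 0.1, Receiver 1 0.0, Receiver 2 0.0 → max 0.1 km
Location 2: residuals Receiver 0 45.8, Receiver 1 65.0, Receiver 2 70.9 → max 70.9 km
Location 3: residuals Receiver 0 108.9, Receiver 1 72.7, Receiver 2 48.9 → max 108.9 km
Location 4: residuals Receiver 0 9.9, Receiver 1 19.8, Receiver 2 0.7 → max 19.8 km
Only Location 1 has all residuals ≈ 0.

Location 1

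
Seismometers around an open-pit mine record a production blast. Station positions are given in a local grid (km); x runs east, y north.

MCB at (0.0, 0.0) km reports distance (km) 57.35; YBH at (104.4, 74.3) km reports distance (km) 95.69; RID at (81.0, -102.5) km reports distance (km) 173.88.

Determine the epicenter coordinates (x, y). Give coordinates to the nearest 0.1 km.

(10.4, 56.4)

Circle about each station: x² + y² = 57.35²; (x − 104.4)² + (y − 74.3)² = 95.69²; (x − 81.0)² + (y + 102.5)² = 173.88².
Subtracting pairs of circle equations eliminates x²+y² and gives linear equations (the radical axes):
208.8 x + 148.6 y = 10552.30
162.0 x − 205.0 y = -9877.98
Solving the 2×2 system: x ≈ 10.4, y ≈ 56.4 km.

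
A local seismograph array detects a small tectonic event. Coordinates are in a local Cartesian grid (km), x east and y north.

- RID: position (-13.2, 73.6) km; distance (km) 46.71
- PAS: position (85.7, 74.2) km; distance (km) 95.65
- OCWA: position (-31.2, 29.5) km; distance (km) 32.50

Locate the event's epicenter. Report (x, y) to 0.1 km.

x ≈ 1.3 km, y ≈ 29.2 km

Circle about each station: (x + 13.2)² + (y − 73.6)² = 46.71²; (x − 85.7)² + (y − 74.2)² = 95.65²; (x + 31.2)² + (y − 29.5)² = 32.50².
Subtracting pairs of circle equations eliminates x²+y² and gives linear equations (the radical axes):
197.8 x + 1.2 y = 291.83
-36.0 x − 88.2 y = -2621.94
Solving the 2×2 system: x ≈ 1.3, y ≈ 29.2 km.
Check against RID (with the unrounded x, y): √((x + 13.2)²+(y − 73.6)²) = 46.71 ≈ 46.71 km. ✓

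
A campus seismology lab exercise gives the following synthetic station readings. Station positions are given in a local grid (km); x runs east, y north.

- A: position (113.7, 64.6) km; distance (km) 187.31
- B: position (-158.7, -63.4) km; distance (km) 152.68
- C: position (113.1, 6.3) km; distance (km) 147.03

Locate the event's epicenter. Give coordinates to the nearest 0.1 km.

Circle about each station: (x − 113.7)² + (y − 64.6)² = 187.31²; (x + 158.7)² + (y + 63.4)² = 152.68²; (x − 113.1)² + (y − 6.3)² = 147.03².
Subtracting the A equation from the B and C equations removes the quadratic terms:
-544.8 x − 256.0 y = 23878.25
-1.2 x − 116.6 y = 9197.67
Solving the 2×2 system: x ≈ -6.8, y ≈ -78.8 km.

x ≈ -6.8 km, y ≈ -78.8 km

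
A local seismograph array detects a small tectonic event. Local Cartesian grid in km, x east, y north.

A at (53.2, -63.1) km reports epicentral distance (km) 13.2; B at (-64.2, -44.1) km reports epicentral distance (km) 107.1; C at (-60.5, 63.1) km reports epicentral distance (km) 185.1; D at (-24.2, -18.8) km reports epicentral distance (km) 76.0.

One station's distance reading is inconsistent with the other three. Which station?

Solve using three stations at a time. Using A, B, D (subtract circle equations pairwise → linear system) gives (x, y) ≈ (42.3, -55.6).
Distances from that point to each station vs reported:
  A: calculated 13.2 vs reported 13.2 → residual 0.0 km
  B: calculated 107.1 vs reported 107.1 → residual 0.0 km
  C: calculated 157.0 vs reported 185.1 → residual 28.1 km
  D: calculated 76.0 vs reported 76.0 → residual 0.0 km
A, B, D are mutually consistent (residuals ≈ 0); C is off by 28.1 km.

C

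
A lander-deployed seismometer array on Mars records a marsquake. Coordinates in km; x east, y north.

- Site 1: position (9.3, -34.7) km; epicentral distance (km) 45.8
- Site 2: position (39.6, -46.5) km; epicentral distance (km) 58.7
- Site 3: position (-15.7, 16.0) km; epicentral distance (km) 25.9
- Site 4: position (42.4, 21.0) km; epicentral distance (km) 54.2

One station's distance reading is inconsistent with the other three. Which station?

Site 1

Solve using three stations at a time. Using Site 2, Site 3, Site 4 (subtract circle equations pairwise → linear system) gives (x, y) ≈ (-4.0, -7.1).
Distances from that point to each station vs reported:
  Site 1: calculated 30.6 vs reported 45.8 → residual 15.2 km
  Site 2: calculated 58.7 vs reported 58.7 → residual 0.0 km
  Site 3: calculated 25.9 vs reported 25.9 → residual 0.0 km
  Site 4: calculated 54.2 vs reported 54.2 → residual 0.0 km
Site 2, Site 3, Site 4 are mutually consistent (residuals ≈ 0); Site 1 is off by 15.2 km.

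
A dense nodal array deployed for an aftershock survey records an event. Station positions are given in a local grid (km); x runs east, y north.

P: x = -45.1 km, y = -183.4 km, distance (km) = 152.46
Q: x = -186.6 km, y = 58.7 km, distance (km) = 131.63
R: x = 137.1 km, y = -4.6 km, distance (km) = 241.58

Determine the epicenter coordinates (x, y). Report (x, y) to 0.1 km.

Circle about each station: (x + 45.1)² + (y + 183.4)² = 152.46²; (x + 186.6)² + (y − 58.7)² = 131.63²; (x − 137.1)² + (y + 4.6)² = 241.58².
Subtracting pairs of circle equations eliminates x²+y² and gives linear equations (the radical axes):
-283.0 x + 484.2 y = 8513.27
364.4 x + 357.6 y = -51968.84
Solving the 2×2 system: x ≈ -101.6, y ≈ -41.8 km.

(-101.6, -41.8)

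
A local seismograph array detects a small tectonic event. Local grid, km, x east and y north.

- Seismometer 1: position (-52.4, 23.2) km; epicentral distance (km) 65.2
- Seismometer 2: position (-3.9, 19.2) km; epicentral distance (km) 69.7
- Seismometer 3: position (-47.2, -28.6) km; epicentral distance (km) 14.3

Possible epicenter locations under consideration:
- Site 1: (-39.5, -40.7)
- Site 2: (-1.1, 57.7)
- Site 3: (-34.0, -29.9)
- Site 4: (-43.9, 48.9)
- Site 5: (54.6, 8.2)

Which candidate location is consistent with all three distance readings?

Site 1

For each candidate, compare |candidate − station| to the reported distance:
Site 1: residuals Seismometer 1 0.0, Seismometer 2 0.0, Seismometer 3 0.0 → max 0.0 km
Site 2: residuals Seismometer 1 3.4, Seismometer 2 31.1, Seismometer 3 83.5 → max 83.5 km
Site 3: residuals Seismometer 1 9.0, Seismometer 2 12.1, Seismometer 3 1.0 → max 12.1 km
Site 4: residuals Seismometer 1 38.1, Seismometer 2 19.9, Seismometer 3 63.3 → max 63.3 km
Site 5: residuals Seismometer 1 42.8, Seismometer 2 10.2, Seismometer 3 93.9 → max 93.9 km
Only Site 1 has all residuals ≈ 0.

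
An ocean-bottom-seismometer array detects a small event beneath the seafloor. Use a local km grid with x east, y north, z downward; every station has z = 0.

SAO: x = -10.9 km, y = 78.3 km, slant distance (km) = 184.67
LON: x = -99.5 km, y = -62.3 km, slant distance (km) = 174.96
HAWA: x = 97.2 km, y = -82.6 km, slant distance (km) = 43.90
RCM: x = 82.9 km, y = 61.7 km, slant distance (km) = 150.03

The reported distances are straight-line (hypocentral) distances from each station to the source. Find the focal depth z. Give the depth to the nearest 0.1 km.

34.9 km

Each station gives a sphere (x−x_i)² + (y−y_i)² + z² = d_i² (stations at z=0).
Subtracting the SAO sphere from LON and HAWA: z² cancels, leaving linear equations in x and y:
-177.2 x − 281.2 y = 11023.85
216.2 x − 321.8 y = 42196.70
Solving: x ≈ 70.602, y ≈ -83.693 km (keep extra digits for the depth step; rounded: 70.6, -83.7).
Then from the SAO sphere: z² = 184.67² − (x + 10.9)² − (y − 78.3)² with x = 70.602, y = -83.693, so z ≈ 34.910 ≈ 34.9 km.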